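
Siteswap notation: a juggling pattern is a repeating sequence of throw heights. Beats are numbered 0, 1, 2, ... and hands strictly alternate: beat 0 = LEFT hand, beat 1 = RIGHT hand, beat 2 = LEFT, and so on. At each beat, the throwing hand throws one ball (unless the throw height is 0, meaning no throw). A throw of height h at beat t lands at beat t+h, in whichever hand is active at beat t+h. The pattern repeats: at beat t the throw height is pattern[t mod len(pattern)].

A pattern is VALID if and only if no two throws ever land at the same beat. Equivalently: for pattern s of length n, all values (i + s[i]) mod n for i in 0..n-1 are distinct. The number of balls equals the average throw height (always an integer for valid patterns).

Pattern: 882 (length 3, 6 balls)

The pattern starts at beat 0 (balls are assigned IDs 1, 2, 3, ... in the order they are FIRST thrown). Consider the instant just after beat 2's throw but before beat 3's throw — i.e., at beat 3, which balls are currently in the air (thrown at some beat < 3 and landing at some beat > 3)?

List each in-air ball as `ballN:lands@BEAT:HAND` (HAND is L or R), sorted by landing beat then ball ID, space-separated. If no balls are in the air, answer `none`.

Answer: ball3:lands@4:L ball1:lands@8:L ball2:lands@9:R

Derivation:
Beat 0 (L): throw ball1 h=8 -> lands@8:L; in-air after throw: [b1@8:L]
Beat 1 (R): throw ball2 h=8 -> lands@9:R; in-air after throw: [b1@8:L b2@9:R]
Beat 2 (L): throw ball3 h=2 -> lands@4:L; in-air after throw: [b3@4:L b1@8:L b2@9:R]
Beat 3 (R): throw ball4 h=8 -> lands@11:R; in-air after throw: [b3@4:L b1@8:L b2@9:R b4@11:R]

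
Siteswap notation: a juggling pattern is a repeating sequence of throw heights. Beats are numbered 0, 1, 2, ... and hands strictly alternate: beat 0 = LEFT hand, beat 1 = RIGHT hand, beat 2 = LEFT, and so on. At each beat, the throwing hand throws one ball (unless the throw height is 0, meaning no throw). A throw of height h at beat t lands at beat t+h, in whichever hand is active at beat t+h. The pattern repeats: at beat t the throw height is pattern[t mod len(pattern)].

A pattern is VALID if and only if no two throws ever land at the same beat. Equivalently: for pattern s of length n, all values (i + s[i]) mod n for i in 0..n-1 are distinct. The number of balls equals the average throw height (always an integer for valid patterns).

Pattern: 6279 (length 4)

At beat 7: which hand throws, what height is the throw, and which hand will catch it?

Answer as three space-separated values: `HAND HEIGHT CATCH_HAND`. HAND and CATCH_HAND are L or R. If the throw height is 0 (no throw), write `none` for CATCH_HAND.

Beat 7: 7 mod 2 = 1, so hand = R
Throw height = pattern[7 mod 4] = pattern[3] = 9
Lands at beat 7+9=16, 16 mod 2 = 0, so catch hand = L

Answer: R 9 L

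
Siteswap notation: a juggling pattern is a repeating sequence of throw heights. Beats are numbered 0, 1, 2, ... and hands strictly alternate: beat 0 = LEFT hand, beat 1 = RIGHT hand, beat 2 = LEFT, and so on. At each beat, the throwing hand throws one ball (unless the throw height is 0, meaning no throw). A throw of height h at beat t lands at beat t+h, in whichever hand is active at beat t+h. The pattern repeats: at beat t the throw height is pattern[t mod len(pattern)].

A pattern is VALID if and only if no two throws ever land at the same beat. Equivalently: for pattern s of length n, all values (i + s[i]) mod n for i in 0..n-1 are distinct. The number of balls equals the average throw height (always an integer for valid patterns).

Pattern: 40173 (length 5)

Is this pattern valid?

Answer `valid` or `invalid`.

Answer: valid

Derivation:
i=0: (i + s[i]) mod n = (0 + 4) mod 5 = 4
i=1: (i + s[i]) mod n = (1 + 0) mod 5 = 1
i=2: (i + s[i]) mod n = (2 + 1) mod 5 = 3
i=3: (i + s[i]) mod n = (3 + 7) mod 5 = 0
i=4: (i + s[i]) mod n = (4 + 3) mod 5 = 2
Residues: [4, 1, 3, 0, 2], distinct: True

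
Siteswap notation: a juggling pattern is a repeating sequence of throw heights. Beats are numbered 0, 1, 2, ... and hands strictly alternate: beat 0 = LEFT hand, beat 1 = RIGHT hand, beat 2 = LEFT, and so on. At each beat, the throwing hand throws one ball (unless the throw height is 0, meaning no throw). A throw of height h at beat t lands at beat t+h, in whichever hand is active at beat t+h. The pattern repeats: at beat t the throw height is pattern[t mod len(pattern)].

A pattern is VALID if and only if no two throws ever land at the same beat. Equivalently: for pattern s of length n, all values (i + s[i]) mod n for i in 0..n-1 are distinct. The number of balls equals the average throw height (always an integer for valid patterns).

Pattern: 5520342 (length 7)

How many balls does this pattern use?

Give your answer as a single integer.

Answer: 3

Derivation:
Pattern = [5, 5, 2, 0, 3, 4, 2], length n = 7
  position 0: throw height = 5, running sum = 5
  position 1: throw height = 5, running sum = 10
  position 2: throw height = 2, running sum = 12
  position 3: throw height = 0, running sum = 12
  position 4: throw height = 3, running sum = 15
  position 5: throw height = 4, running sum = 19
  position 6: throw height = 2, running sum = 21
Total sum = 21; balls = sum / n = 21 / 7 = 3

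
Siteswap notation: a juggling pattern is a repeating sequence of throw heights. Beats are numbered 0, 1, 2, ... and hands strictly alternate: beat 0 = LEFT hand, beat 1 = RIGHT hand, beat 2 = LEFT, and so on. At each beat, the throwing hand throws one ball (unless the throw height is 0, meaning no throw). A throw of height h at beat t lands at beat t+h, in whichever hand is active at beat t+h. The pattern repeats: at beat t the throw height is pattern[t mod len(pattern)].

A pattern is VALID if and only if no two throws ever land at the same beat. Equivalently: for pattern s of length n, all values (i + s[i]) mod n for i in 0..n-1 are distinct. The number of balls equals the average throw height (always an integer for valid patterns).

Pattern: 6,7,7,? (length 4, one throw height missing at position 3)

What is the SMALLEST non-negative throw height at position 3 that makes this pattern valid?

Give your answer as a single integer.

Answer: 0

Derivation:
i=0: (0 + 6) mod 4 = 2
i=1: (1 + 7) mod 4 = 0
i=2: (2 + 7) mod 4 = 1
i=3: s[i]=? (unknown)
Known residues: [0, 1, 2]; need a permutation of 0..3, so missing residue r = 3
Need (3 + s) mod 4 = 3; smallest s = (3 - 3) mod 4 = 0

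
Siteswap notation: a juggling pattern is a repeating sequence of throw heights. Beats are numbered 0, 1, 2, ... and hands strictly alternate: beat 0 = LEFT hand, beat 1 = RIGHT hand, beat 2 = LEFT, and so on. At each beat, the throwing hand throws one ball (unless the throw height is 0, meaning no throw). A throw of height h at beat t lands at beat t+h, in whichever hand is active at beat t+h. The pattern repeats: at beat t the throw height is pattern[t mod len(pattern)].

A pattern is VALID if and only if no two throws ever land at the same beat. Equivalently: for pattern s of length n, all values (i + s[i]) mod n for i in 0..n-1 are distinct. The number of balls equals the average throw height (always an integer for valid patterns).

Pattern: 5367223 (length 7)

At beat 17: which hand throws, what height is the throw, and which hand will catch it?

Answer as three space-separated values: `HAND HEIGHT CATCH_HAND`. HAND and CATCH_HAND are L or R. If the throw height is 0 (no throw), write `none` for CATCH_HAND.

Answer: R 7 L

Derivation:
Beat 17: 17 mod 2 = 1, so hand = R
Throw height = pattern[17 mod 7] = pattern[3] = 7
Lands at beat 17+7=24, 24 mod 2 = 0, so catch hand = L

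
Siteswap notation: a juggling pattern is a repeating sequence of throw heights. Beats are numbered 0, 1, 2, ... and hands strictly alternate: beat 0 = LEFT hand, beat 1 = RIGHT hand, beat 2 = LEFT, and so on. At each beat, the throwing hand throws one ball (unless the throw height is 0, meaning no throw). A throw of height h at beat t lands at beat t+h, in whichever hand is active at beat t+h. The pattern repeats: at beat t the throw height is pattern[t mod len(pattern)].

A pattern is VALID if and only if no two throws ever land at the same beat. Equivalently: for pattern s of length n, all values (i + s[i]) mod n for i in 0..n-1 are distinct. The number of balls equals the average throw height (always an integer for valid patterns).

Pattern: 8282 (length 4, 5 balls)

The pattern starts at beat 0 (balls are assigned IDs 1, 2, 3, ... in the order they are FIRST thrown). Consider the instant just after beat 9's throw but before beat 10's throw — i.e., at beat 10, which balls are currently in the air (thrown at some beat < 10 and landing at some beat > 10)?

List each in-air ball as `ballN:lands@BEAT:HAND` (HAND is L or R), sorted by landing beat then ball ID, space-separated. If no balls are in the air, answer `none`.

Answer: ball2:lands@11:R ball4:lands@12:L ball5:lands@14:L ball1:lands@16:L

Derivation:
Beat 0 (L): throw ball1 h=8 -> lands@8:L; in-air after throw: [b1@8:L]
Beat 1 (R): throw ball2 h=2 -> lands@3:R; in-air after throw: [b2@3:R b1@8:L]
Beat 2 (L): throw ball3 h=8 -> lands@10:L; in-air after throw: [b2@3:R b1@8:L b3@10:L]
Beat 3 (R): throw ball2 h=2 -> lands@5:R; in-air after throw: [b2@5:R b1@8:L b3@10:L]
Beat 4 (L): throw ball4 h=8 -> lands@12:L; in-air after throw: [b2@5:R b1@8:L b3@10:L b4@12:L]
Beat 5 (R): throw ball2 h=2 -> lands@7:R; in-air after throw: [b2@7:R b1@8:L b3@10:L b4@12:L]
Beat 6 (L): throw ball5 h=8 -> lands@14:L; in-air after throw: [b2@7:R b1@8:L b3@10:L b4@12:L b5@14:L]
Beat 7 (R): throw ball2 h=2 -> lands@9:R; in-air after throw: [b1@8:L b2@9:R b3@10:L b4@12:L b5@14:L]
Beat 8 (L): throw ball1 h=8 -> lands@16:L; in-air after throw: [b2@9:R b3@10:L b4@12:L b5@14:L b1@16:L]
Beat 9 (R): throw ball2 h=2 -> lands@11:R; in-air after throw: [b3@10:L b2@11:R b4@12:L b5@14:L b1@16:L]
Beat 10 (L): throw ball3 h=8 -> lands@18:L; in-air after throw: [b2@11:R b4@12:L b5@14:L b1@16:L b3@18:L]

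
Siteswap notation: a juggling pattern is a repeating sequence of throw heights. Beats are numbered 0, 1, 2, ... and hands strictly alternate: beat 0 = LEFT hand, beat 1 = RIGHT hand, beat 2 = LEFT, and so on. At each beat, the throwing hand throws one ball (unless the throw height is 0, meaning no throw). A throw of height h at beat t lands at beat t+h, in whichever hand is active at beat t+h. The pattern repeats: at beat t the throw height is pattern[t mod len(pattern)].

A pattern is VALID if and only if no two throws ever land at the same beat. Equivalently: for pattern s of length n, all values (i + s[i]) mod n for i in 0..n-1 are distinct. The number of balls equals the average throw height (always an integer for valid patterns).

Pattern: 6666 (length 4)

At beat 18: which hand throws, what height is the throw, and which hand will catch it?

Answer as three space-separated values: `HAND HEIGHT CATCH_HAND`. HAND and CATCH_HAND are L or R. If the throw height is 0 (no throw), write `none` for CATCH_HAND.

Answer: L 6 L

Derivation:
Beat 18: 18 mod 2 = 0, so hand = L
Throw height = pattern[18 mod 4] = pattern[2] = 6
Lands at beat 18+6=24, 24 mod 2 = 0, so catch hand = L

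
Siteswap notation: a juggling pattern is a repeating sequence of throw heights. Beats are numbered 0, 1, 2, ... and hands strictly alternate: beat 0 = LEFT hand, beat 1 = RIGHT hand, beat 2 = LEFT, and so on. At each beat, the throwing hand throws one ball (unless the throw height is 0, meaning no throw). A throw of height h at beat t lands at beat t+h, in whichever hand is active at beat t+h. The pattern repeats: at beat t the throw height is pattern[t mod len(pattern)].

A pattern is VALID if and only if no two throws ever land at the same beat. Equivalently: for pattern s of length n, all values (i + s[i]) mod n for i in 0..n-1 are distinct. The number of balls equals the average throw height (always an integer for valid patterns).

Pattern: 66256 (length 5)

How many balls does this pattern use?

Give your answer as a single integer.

Pattern = [6, 6, 2, 5, 6], length n = 5
  position 0: throw height = 6, running sum = 6
  position 1: throw height = 6, running sum = 12
  position 2: throw height = 2, running sum = 14
  position 3: throw height = 5, running sum = 19
  position 4: throw height = 6, running sum = 25
Total sum = 25; balls = sum / n = 25 / 5 = 5

Answer: 5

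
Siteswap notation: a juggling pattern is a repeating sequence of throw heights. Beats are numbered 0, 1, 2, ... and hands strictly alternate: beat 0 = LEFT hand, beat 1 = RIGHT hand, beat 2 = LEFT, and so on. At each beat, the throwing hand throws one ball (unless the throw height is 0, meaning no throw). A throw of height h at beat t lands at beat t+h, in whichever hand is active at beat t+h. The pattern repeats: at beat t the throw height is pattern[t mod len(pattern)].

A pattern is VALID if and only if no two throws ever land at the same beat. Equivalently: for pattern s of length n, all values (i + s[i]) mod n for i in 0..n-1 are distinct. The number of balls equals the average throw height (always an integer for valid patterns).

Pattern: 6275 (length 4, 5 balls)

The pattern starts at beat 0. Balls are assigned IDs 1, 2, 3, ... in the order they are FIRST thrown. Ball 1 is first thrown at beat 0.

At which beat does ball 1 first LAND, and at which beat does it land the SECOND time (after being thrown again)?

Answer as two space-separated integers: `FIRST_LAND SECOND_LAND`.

Answer: 6 13

Derivation:
Beat 0 (L): throw ball1 h=6 -> lands@6:L; in-air after throw: [b1@6:L]
Beat 1 (R): throw ball2 h=2 -> lands@3:R; in-air after throw: [b2@3:R b1@6:L]
Beat 2 (L): throw ball3 h=7 -> lands@9:R; in-air after throw: [b2@3:R b1@6:L b3@9:R]
Beat 3 (R): throw ball2 h=5 -> lands@8:L; in-air after throw: [b1@6:L b2@8:L b3@9:R]
Beat 4 (L): throw ball4 h=6 -> lands@10:L; in-air after throw: [b1@6:L b2@8:L b3@9:R b4@10:L]
Beat 5 (R): throw ball5 h=2 -> lands@7:R; in-air after throw: [b1@6:L b5@7:R b2@8:L b3@9:R b4@10:L]
Beat 6 (L): throw ball1 h=7 -> lands@13:R; in-air after throw: [b5@7:R b2@8:L b3@9:R b4@10:L b1@13:R]
Beat 7 (R): throw ball5 h=5 -> lands@12:L; in-air after throw: [b2@8:L b3@9:R b4@10:L b5@12:L b1@13:R]
Beat 8 (L): throw ball2 h=6 -> lands@14:L; in-air after throw: [b3@9:R b4@10:L b5@12:L b1@13:R b2@14:L]
Beat 9 (R): throw ball3 h=2 -> lands@11:R; in-air after throw: [b4@10:L b3@11:R b5@12:L b1@13:R b2@14:L]
Beat 10 (L): throw ball4 h=7 -> lands@17:R; in-air after throw: [b3@11:R b5@12:L b1@13:R b2@14:L b4@17:R]
Beat 11 (R): throw ball3 h=5 -> lands@16:L; in-air after throw: [b5@12:L b1@13:R b2@14:L b3@16:L b4@17:R]
Beat 12 (L): throw ball5 h=6 -> lands@18:L; in-air after throw: [b1@13:R b2@14:L b3@16:L b4@17:R b5@18:L]
Beat 13 (R): throw ball1 h=2 -> lands@15:R; in-air after throw: [b2@14:L b1@15:R b3@16:L b4@17:R b5@18:L]
Ball 1: thrown@0 h=6 -> first land @6; rethrown@6 h=7 -> second land @13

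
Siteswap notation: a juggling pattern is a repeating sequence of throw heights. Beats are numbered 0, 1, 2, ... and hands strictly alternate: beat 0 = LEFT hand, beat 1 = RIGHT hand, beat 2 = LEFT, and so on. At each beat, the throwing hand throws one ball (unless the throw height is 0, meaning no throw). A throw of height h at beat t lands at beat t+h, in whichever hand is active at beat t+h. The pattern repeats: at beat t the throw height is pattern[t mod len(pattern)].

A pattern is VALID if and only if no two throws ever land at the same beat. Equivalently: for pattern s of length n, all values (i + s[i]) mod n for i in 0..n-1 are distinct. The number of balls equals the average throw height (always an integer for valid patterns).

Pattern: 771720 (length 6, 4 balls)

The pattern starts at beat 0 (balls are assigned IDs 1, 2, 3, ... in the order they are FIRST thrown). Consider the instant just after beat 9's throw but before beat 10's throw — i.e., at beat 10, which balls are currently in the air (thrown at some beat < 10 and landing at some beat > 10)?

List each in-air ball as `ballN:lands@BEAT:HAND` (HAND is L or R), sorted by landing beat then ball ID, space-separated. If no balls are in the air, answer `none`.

Beat 0 (L): throw ball1 h=7 -> lands@7:R; in-air after throw: [b1@7:R]
Beat 1 (R): throw ball2 h=7 -> lands@8:L; in-air after throw: [b1@7:R b2@8:L]
Beat 2 (L): throw ball3 h=1 -> lands@3:R; in-air after throw: [b3@3:R b1@7:R b2@8:L]
Beat 3 (R): throw ball3 h=7 -> lands@10:L; in-air after throw: [b1@7:R b2@8:L b3@10:L]
Beat 4 (L): throw ball4 h=2 -> lands@6:L; in-air after throw: [b4@6:L b1@7:R b2@8:L b3@10:L]
Beat 6 (L): throw ball4 h=7 -> lands@13:R; in-air after throw: [b1@7:R b2@8:L b3@10:L b4@13:R]
Beat 7 (R): throw ball1 h=7 -> lands@14:L; in-air after throw: [b2@8:L b3@10:L b4@13:R b1@14:L]
Beat 8 (L): throw ball2 h=1 -> lands@9:R; in-air after throw: [b2@9:R b3@10:L b4@13:R b1@14:L]
Beat 9 (R): throw ball2 h=7 -> lands@16:L; in-air after throw: [b3@10:L b4@13:R b1@14:L b2@16:L]
Beat 10 (L): throw ball3 h=2 -> lands@12:L; in-air after throw: [b3@12:L b4@13:R b1@14:L b2@16:L]

Answer: ball4:lands@13:R ball1:lands@14:L ball2:lands@16:L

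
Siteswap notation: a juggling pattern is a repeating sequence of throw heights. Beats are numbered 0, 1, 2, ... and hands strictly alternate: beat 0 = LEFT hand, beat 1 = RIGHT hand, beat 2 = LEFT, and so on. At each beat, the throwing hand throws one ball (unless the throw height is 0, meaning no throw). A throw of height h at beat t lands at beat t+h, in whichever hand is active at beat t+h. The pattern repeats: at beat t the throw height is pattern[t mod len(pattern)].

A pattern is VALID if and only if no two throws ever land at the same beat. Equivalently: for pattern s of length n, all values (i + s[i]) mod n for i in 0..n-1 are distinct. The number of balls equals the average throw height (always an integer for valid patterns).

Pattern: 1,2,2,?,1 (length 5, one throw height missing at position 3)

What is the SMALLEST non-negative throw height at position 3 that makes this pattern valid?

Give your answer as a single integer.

Answer: 4

Derivation:
i=0: (0 + 1) mod 5 = 1
i=1: (1 + 2) mod 5 = 3
i=2: (2 + 2) mod 5 = 4
i=3: s[i]=? (unknown)
i=4: (4 + 1) mod 5 = 0
Known residues: [0, 1, 3, 4]; need a permutation of 0..4, so missing residue r = 2
Need (3 + s) mod 5 = 2; smallest s = (2 - 3) mod 5 = 4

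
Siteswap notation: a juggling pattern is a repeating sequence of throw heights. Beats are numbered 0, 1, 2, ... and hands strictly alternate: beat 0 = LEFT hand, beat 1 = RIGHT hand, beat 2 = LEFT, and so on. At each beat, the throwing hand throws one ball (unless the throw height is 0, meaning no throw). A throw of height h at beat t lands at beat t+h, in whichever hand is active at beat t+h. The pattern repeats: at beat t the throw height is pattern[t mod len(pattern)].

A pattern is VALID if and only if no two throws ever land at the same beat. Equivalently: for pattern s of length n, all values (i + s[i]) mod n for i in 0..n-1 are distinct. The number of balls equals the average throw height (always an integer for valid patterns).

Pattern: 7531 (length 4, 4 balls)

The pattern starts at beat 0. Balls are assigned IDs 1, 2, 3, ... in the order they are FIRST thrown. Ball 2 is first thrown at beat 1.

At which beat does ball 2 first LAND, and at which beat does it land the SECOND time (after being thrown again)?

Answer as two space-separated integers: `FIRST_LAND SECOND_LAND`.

Beat 0 (L): throw ball1 h=7 -> lands@7:R; in-air after throw: [b1@7:R]
Beat 1 (R): throw ball2 h=5 -> lands@6:L; in-air after throw: [b2@6:L b1@7:R]
Beat 2 (L): throw ball3 h=3 -> lands@5:R; in-air after throw: [b3@5:R b2@6:L b1@7:R]
Beat 3 (R): throw ball4 h=1 -> lands@4:L; in-air after throw: [b4@4:L b3@5:R b2@6:L b1@7:R]
Beat 4 (L): throw ball4 h=7 -> lands@11:R; in-air after throw: [b3@5:R b2@6:L b1@7:R b4@11:R]
Beat 5 (R): throw ball3 h=5 -> lands@10:L; in-air after throw: [b2@6:L b1@7:R b3@10:L b4@11:R]
Beat 6 (L): throw ball2 h=3 -> lands@9:R; in-air after throw: [b1@7:R b2@9:R b3@10:L b4@11:R]
Beat 7 (R): throw ball1 h=1 -> lands@8:L; in-air after throw: [b1@8:L b2@9:R b3@10:L b4@11:R]
Beat 8 (L): throw ball1 h=7 -> lands@15:R; in-air after throw: [b2@9:R b3@10:L b4@11:R b1@15:R]
Beat 9 (R): throw ball2 h=5 -> lands@14:L; in-air after throw: [b3@10:L b4@11:R b2@14:L b1@15:R]
Ball 2: thrown@1 h=5 -> first land @6; rethrown@6 h=3 -> second land @9

Answer: 6 9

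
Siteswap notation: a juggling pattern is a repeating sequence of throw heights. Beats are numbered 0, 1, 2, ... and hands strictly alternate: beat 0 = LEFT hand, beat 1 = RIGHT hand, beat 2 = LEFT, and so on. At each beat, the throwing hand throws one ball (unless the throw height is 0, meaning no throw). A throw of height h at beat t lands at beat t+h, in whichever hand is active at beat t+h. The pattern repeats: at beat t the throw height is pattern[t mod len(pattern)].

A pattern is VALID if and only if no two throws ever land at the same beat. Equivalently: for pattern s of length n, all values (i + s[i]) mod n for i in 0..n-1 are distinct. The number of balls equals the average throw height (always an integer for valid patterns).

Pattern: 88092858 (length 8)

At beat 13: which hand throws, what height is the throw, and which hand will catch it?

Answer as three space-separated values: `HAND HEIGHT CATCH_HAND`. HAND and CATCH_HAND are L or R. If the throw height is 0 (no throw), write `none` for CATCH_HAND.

Answer: R 8 R

Derivation:
Beat 13: 13 mod 2 = 1, so hand = R
Throw height = pattern[13 mod 8] = pattern[5] = 8
Lands at beat 13+8=21, 21 mod 2 = 1, so catch hand = R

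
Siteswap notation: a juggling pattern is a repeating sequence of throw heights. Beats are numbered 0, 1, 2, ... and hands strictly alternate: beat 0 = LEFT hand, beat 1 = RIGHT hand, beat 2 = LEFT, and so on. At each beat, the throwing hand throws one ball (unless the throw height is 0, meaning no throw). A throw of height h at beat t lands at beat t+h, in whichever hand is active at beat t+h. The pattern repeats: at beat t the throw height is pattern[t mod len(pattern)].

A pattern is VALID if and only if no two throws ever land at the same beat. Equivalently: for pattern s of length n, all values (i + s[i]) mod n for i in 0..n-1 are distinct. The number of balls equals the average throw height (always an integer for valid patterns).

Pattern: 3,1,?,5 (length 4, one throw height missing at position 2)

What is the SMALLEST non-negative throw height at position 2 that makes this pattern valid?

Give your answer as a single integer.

Answer: 3

Derivation:
i=0: (0 + 3) mod 4 = 3
i=1: (1 + 1) mod 4 = 2
i=2: s[i]=? (unknown)
i=3: (3 + 5) mod 4 = 0
Known residues: [0, 2, 3]; need a permutation of 0..3, so missing residue r = 1
Need (2 + s) mod 4 = 1; smallest s = (1 - 2) mod 4 = 3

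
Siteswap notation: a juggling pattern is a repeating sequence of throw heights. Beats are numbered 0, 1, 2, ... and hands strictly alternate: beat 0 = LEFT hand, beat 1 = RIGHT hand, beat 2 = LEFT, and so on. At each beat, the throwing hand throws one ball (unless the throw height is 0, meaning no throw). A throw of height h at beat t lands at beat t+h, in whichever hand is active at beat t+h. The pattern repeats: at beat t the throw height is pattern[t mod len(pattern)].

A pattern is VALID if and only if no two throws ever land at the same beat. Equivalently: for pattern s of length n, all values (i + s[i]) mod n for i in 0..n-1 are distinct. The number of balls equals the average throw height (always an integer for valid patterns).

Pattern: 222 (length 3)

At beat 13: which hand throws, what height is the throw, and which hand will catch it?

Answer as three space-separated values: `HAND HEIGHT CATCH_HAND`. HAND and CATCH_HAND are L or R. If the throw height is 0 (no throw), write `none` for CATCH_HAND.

Beat 13: 13 mod 2 = 1, so hand = R
Throw height = pattern[13 mod 3] = pattern[1] = 2
Lands at beat 13+2=15, 15 mod 2 = 1, so catch hand = R

Answer: R 2 R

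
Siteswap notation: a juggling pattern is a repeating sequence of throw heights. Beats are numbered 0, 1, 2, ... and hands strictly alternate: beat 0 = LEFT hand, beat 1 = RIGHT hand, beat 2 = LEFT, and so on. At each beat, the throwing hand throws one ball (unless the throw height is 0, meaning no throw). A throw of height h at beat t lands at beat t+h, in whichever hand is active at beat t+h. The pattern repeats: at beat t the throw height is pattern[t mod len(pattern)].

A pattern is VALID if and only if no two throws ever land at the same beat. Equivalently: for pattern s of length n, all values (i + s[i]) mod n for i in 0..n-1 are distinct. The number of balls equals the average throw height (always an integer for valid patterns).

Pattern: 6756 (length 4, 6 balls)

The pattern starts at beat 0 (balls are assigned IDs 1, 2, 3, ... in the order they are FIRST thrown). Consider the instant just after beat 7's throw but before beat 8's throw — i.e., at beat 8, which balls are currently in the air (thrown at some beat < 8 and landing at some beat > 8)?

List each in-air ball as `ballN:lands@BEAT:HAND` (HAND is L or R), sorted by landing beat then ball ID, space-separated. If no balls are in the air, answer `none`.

Beat 0 (L): throw ball1 h=6 -> lands@6:L; in-air after throw: [b1@6:L]
Beat 1 (R): throw ball2 h=7 -> lands@8:L; in-air after throw: [b1@6:L b2@8:L]
Beat 2 (L): throw ball3 h=5 -> lands@7:R; in-air after throw: [b1@6:L b3@7:R b2@8:L]
Beat 3 (R): throw ball4 h=6 -> lands@9:R; in-air after throw: [b1@6:L b3@7:R b2@8:L b4@9:R]
Beat 4 (L): throw ball5 h=6 -> lands@10:L; in-air after throw: [b1@6:L b3@7:R b2@8:L b4@9:R b5@10:L]
Beat 5 (R): throw ball6 h=7 -> lands@12:L; in-air after throw: [b1@6:L b3@7:R b2@8:L b4@9:R b5@10:L b6@12:L]
Beat 6 (L): throw ball1 h=5 -> lands@11:R; in-air after throw: [b3@7:R b2@8:L b4@9:R b5@10:L b1@11:R b6@12:L]
Beat 7 (R): throw ball3 h=6 -> lands@13:R; in-air after throw: [b2@8:L b4@9:R b5@10:L b1@11:R b6@12:L b3@13:R]
Beat 8 (L): throw ball2 h=6 -> lands@14:L; in-air after throw: [b4@9:R b5@10:L b1@11:R b6@12:L b3@13:R b2@14:L]

Answer: ball4:lands@9:R ball5:lands@10:L ball1:lands@11:R ball6:lands@12:L ball3:lands@13:R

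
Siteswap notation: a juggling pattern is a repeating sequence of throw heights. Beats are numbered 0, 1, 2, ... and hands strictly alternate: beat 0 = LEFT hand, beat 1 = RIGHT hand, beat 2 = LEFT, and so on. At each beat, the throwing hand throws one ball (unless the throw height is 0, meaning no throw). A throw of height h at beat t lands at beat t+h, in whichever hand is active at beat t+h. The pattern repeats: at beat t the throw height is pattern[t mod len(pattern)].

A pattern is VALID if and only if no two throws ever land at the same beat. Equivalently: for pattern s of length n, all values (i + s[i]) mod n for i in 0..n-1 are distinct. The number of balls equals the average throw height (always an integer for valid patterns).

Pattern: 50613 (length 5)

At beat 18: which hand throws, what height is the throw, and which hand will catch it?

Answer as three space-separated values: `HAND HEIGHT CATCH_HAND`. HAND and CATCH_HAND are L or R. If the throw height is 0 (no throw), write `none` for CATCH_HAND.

Beat 18: 18 mod 2 = 0, so hand = L
Throw height = pattern[18 mod 5] = pattern[3] = 1
Lands at beat 18+1=19, 19 mod 2 = 1, so catch hand = R

Answer: L 1 R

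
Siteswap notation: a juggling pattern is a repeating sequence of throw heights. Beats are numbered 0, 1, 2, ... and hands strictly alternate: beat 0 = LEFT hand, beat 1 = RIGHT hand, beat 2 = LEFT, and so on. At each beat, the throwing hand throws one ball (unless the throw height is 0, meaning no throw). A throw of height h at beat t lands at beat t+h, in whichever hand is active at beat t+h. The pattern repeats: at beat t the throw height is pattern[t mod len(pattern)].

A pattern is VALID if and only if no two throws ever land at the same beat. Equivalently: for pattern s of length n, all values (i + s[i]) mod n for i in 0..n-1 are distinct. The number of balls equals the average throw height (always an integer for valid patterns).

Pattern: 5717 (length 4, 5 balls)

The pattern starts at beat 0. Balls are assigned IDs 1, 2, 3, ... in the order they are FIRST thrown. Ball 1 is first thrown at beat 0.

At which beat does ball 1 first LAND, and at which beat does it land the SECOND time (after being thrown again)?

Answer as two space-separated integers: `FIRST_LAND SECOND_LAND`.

Answer: 5 12

Derivation:
Beat 0 (L): throw ball1 h=5 -> lands@5:R; in-air after throw: [b1@5:R]
Beat 1 (R): throw ball2 h=7 -> lands@8:L; in-air after throw: [b1@5:R b2@8:L]
Beat 2 (L): throw ball3 h=1 -> lands@3:R; in-air after throw: [b3@3:R b1@5:R b2@8:L]
Beat 3 (R): throw ball3 h=7 -> lands@10:L; in-air after throw: [b1@5:R b2@8:L b3@10:L]
Beat 4 (L): throw ball4 h=5 -> lands@9:R; in-air after throw: [b1@5:R b2@8:L b4@9:R b3@10:L]
Beat 5 (R): throw ball1 h=7 -> lands@12:L; in-air after throw: [b2@8:L b4@9:R b3@10:L b1@12:L]
Beat 6 (L): throw ball5 h=1 -> lands@7:R; in-air after throw: [b5@7:R b2@8:L b4@9:R b3@10:L b1@12:L]
Beat 7 (R): throw ball5 h=7 -> lands@14:L; in-air after throw: [b2@8:L b4@9:R b3@10:L b1@12:L b5@14:L]
Beat 8 (L): throw ball2 h=5 -> lands@13:R; in-air after throw: [b4@9:R b3@10:L b1@12:L b2@13:R b5@14:L]
Beat 9 (R): throw ball4 h=7 -> lands@16:L; in-air after throw: [b3@10:L b1@12:L b2@13:R b5@14:L b4@16:L]
Beat 10 (L): throw ball3 h=1 -> lands@11:R; in-air after throw: [b3@11:R b1@12:L b2@13:R b5@14:L b4@16:L]
Beat 11 (R): throw ball3 h=7 -> lands@18:L; in-air after throw: [b1@12:L b2@13:R b5@14:L b4@16:L b3@18:L]
Beat 12 (L): throw ball1 h=5 -> lands@17:R; in-air after throw: [b2@13:R b5@14:L b4@16:L b1@17:R b3@18:L]
Ball 1: thrown@0 h=5 -> first land @5; rethrown@5 h=7 -> second land @12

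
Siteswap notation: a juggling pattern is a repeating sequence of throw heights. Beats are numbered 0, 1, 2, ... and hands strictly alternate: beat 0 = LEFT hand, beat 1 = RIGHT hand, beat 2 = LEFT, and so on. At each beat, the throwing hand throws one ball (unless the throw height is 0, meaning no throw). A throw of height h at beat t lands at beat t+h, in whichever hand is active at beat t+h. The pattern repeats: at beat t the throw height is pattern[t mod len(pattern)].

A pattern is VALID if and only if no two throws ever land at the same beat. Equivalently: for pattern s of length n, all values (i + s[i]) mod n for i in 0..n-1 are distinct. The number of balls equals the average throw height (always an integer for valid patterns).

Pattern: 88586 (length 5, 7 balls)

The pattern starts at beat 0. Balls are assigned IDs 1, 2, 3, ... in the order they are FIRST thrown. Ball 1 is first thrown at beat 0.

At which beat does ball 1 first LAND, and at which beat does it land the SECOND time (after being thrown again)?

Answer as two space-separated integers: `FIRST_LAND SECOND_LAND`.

Beat 0 (L): throw ball1 h=8 -> lands@8:L; in-air after throw: [b1@8:L]
Beat 1 (R): throw ball2 h=8 -> lands@9:R; in-air after throw: [b1@8:L b2@9:R]
Beat 2 (L): throw ball3 h=5 -> lands@7:R; in-air after throw: [b3@7:R b1@8:L b2@9:R]
Beat 3 (R): throw ball4 h=8 -> lands@11:R; in-air after throw: [b3@7:R b1@8:L b2@9:R b4@11:R]
Beat 4 (L): throw ball5 h=6 -> lands@10:L; in-air after throw: [b3@7:R b1@8:L b2@9:R b5@10:L b4@11:R]
Beat 5 (R): throw ball6 h=8 -> lands@13:R; in-air after throw: [b3@7:R b1@8:L b2@9:R b5@10:L b4@11:R b6@13:R]
Beat 6 (L): throw ball7 h=8 -> lands@14:L; in-air after throw: [b3@7:R b1@8:L b2@9:R b5@10:L b4@11:R b6@13:R b7@14:L]
Beat 7 (R): throw ball3 h=5 -> lands@12:L; in-air after throw: [b1@8:L b2@9:R b5@10:L b4@11:R b3@12:L b6@13:R b7@14:L]
Beat 8 (L): throw ball1 h=8 -> lands@16:L; in-air after throw: [b2@9:R b5@10:L b4@11:R b3@12:L b6@13:R b7@14:L b1@16:L]
Beat 9 (R): throw ball2 h=6 -> lands@15:R; in-air after throw: [b5@10:L b4@11:R b3@12:L b6@13:R b7@14:L b2@15:R b1@16:L]
Beat 10 (L): throw ball5 h=8 -> lands@18:L; in-air after throw: [b4@11:R b3@12:L b6@13:R b7@14:L b2@15:R b1@16:L b5@18:L]
Beat 11 (R): throw ball4 h=8 -> lands@19:R; in-air after throw: [b3@12:L b6@13:R b7@14:L b2@15:R b1@16:L b5@18:L b4@19:R]
Beat 12 (L): throw ball3 h=5 -> lands@17:R; in-air after throw: [b6@13:R b7@14:L b2@15:R b1@16:L b3@17:R b5@18:L b4@19:R]
Beat 13 (R): throw ball6 h=8 -> lands@21:R; in-air after throw: [b7@14:L b2@15:R b1@16:L b3@17:R b5@18:L b4@19:R b6@21:R]
Beat 14 (L): throw ball7 h=6 -> lands@20:L; in-air after throw: [b2@15:R b1@16:L b3@17:R b5@18:L b4@19:R b7@20:L b6@21:R]
Beat 15 (R): throw ball2 h=8 -> lands@23:R; in-air after throw: [b1@16:L b3@17:R b5@18:L b4@19:R b7@20:L b6@21:R b2@23:R]
Beat 16 (L): throw ball1 h=8 -> lands@24:L; in-air after throw: [b3@17:R b5@18:L b4@19:R b7@20:L b6@21:R b2@23:R b1@24:L]
Ball 1: thrown@0 h=8 -> first land @8; rethrown@8 h=8 -> second land @16

Answer: 8 16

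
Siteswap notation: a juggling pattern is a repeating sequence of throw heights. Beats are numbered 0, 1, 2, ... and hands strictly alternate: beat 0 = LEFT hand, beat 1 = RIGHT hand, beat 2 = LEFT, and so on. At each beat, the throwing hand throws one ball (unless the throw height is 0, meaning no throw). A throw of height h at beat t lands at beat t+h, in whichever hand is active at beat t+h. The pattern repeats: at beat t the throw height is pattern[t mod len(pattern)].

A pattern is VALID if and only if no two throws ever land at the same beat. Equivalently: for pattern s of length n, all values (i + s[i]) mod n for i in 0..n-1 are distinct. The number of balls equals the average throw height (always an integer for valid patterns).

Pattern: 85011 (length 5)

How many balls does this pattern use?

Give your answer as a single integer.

Pattern = [8, 5, 0, 1, 1], length n = 5
  position 0: throw height = 8, running sum = 8
  position 1: throw height = 5, running sum = 13
  position 2: throw height = 0, running sum = 13
  position 3: throw height = 1, running sum = 14
  position 4: throw height = 1, running sum = 15
Total sum = 15; balls = sum / n = 15 / 5 = 3

Answer: 3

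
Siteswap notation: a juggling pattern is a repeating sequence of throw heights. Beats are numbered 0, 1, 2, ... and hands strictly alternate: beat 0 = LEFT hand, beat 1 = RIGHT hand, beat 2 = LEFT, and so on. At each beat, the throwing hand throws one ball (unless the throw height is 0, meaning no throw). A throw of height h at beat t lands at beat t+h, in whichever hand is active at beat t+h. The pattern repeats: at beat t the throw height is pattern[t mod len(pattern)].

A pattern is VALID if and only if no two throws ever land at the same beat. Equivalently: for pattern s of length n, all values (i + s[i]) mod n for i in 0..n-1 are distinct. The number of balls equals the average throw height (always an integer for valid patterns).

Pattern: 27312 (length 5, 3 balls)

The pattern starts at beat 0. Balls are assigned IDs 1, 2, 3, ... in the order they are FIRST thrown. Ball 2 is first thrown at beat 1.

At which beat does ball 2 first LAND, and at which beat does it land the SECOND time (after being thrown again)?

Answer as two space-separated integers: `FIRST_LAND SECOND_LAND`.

Beat 0 (L): throw ball1 h=2 -> lands@2:L; in-air after throw: [b1@2:L]
Beat 1 (R): throw ball2 h=7 -> lands@8:L; in-air after throw: [b1@2:L b2@8:L]
Beat 2 (L): throw ball1 h=3 -> lands@5:R; in-air after throw: [b1@5:R b2@8:L]
Beat 3 (R): throw ball3 h=1 -> lands@4:L; in-air after throw: [b3@4:L b1@5:R b2@8:L]
Beat 4 (L): throw ball3 h=2 -> lands@6:L; in-air after throw: [b1@5:R b3@6:L b2@8:L]
Beat 5 (R): throw ball1 h=2 -> lands@7:R; in-air after throw: [b3@6:L b1@7:R b2@8:L]
Beat 6 (L): throw ball3 h=7 -> lands@13:R; in-air after throw: [b1@7:R b2@8:L b3@13:R]
Beat 7 (R): throw ball1 h=3 -> lands@10:L; in-air after throw: [b2@8:L b1@10:L b3@13:R]
Beat 8 (L): throw ball2 h=1 -> lands@9:R; in-air after throw: [b2@9:R b1@10:L b3@13:R]
Beat 9 (R): throw ball2 h=2 -> lands@11:R; in-air after throw: [b1@10:L b2@11:R b3@13:R]
Ball 2: thrown@1 h=7 -> first land @8; rethrown@8 h=1 -> second land @9

Answer: 8 9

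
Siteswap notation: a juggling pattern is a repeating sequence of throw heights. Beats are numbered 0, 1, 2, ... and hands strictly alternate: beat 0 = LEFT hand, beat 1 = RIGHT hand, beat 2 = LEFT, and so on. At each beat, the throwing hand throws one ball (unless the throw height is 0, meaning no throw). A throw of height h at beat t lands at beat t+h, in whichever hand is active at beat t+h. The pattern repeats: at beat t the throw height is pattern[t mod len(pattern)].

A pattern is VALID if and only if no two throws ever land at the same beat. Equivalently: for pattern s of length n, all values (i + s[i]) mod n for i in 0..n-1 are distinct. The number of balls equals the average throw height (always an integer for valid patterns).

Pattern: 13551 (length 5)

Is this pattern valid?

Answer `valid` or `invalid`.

i=0: (i + s[i]) mod n = (0 + 1) mod 5 = 1
i=1: (i + s[i]) mod n = (1 + 3) mod 5 = 4
i=2: (i + s[i]) mod n = (2 + 5) mod 5 = 2
i=3: (i + s[i]) mod n = (3 + 5) mod 5 = 3
i=4: (i + s[i]) mod n = (4 + 1) mod 5 = 0
Residues: [1, 4, 2, 3, 0], distinct: True

Answer: valid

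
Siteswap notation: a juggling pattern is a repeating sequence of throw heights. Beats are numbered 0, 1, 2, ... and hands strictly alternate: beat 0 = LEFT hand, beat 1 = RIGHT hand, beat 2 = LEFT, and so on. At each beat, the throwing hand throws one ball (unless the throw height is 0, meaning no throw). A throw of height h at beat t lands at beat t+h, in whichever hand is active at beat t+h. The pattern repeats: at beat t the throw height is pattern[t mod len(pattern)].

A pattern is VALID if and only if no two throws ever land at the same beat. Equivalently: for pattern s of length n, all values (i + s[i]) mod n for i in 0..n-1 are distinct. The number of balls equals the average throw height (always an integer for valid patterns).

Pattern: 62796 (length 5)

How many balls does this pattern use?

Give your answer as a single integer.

Pattern = [6, 2, 7, 9, 6], length n = 5
  position 0: throw height = 6, running sum = 6
  position 1: throw height = 2, running sum = 8
  position 2: throw height = 7, running sum = 15
  position 3: throw height = 9, running sum = 24
  position 4: throw height = 6, running sum = 30
Total sum = 30; balls = sum / n = 30 / 5 = 6

Answer: 6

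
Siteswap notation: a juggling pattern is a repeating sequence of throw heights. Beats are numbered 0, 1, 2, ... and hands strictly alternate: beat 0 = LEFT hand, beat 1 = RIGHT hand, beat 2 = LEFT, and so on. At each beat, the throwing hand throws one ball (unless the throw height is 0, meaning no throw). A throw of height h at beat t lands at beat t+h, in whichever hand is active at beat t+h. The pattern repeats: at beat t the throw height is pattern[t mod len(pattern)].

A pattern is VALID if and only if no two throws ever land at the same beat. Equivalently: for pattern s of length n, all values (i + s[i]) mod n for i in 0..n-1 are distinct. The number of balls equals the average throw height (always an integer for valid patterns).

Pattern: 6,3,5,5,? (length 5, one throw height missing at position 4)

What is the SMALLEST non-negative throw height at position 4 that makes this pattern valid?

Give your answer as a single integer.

Answer: 1

Derivation:
i=0: (0 + 6) mod 5 = 1
i=1: (1 + 3) mod 5 = 4
i=2: (2 + 5) mod 5 = 2
i=3: (3 + 5) mod 5 = 3
i=4: s[i]=? (unknown)
Known residues: [1, 2, 3, 4]; need a permutation of 0..4, so missing residue r = 0
Need (4 + s) mod 5 = 0; smallest s = (0 - 4) mod 5 = 1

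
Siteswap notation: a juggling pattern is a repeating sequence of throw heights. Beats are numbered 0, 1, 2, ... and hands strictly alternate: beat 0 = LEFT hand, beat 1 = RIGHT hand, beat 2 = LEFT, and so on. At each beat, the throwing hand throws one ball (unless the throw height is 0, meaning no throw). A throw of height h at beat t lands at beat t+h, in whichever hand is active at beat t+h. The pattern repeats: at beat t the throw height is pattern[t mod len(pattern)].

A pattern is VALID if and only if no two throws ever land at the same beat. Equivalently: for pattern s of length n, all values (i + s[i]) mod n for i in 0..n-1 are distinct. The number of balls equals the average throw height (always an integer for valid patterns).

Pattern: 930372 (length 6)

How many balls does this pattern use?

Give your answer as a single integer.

Answer: 4

Derivation:
Pattern = [9, 3, 0, 3, 7, 2], length n = 6
  position 0: throw height = 9, running sum = 9
  position 1: throw height = 3, running sum = 12
  position 2: throw height = 0, running sum = 12
  position 3: throw height = 3, running sum = 15
  position 4: throw height = 7, running sum = 22
  position 5: throw height = 2, running sum = 24
Total sum = 24; balls = sum / n = 24 / 6 = 4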